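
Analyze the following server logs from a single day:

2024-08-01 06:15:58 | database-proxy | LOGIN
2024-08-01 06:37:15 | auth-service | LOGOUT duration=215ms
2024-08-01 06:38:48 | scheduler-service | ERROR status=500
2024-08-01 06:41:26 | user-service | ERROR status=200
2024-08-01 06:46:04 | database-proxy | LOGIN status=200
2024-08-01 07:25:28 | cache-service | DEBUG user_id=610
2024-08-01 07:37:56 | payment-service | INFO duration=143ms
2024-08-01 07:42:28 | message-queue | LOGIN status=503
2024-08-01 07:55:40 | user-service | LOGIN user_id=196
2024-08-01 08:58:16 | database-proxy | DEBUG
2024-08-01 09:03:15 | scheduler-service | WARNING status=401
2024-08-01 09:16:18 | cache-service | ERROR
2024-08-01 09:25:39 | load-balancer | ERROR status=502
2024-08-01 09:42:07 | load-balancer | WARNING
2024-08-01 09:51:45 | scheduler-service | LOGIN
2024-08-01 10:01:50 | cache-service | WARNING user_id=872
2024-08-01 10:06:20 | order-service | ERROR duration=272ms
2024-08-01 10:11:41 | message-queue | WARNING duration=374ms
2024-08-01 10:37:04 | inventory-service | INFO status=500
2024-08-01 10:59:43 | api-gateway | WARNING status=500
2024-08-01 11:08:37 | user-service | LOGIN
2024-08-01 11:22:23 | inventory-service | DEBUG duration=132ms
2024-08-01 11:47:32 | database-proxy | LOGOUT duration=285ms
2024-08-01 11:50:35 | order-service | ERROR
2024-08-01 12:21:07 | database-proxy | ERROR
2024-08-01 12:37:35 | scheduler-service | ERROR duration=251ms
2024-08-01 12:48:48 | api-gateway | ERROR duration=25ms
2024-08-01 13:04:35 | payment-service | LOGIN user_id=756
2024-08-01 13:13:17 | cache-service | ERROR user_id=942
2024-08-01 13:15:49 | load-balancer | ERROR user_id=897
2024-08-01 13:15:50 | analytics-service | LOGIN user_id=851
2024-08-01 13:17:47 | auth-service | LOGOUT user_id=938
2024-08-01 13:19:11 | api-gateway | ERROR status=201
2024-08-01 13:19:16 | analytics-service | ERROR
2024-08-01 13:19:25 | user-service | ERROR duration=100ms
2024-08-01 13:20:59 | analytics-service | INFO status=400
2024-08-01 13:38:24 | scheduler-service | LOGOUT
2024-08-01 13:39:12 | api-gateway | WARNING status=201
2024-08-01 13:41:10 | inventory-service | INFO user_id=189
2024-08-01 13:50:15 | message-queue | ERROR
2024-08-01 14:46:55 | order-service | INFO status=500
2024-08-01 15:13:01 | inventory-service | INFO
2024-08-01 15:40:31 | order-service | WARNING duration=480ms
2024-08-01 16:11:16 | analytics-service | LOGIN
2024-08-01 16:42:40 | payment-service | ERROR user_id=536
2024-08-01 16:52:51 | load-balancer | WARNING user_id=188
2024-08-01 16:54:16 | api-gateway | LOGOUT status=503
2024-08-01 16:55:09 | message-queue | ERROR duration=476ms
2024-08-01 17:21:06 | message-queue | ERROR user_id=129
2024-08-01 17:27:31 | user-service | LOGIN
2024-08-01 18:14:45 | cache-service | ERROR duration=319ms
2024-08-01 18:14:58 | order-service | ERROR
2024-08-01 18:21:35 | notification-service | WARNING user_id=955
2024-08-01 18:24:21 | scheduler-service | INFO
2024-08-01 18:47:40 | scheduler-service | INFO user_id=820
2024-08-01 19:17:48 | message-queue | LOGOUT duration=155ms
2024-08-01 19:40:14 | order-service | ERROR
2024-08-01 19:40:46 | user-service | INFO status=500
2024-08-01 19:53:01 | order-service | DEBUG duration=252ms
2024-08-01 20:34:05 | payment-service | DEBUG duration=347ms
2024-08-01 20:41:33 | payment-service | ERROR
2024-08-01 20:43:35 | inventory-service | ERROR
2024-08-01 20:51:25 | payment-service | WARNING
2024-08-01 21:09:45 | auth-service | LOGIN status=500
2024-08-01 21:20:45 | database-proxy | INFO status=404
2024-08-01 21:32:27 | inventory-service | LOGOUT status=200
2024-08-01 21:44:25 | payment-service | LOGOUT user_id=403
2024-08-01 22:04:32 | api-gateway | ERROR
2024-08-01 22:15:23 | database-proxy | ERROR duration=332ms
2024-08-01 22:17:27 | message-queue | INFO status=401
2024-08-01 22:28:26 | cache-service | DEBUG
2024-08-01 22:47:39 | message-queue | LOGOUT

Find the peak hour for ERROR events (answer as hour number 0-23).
13

To find the peak hour:

1. Group all ERROR events by hour
2. Count events in each hour
3. Find hour with maximum count
4. Peak hour: 13 (with 6 events)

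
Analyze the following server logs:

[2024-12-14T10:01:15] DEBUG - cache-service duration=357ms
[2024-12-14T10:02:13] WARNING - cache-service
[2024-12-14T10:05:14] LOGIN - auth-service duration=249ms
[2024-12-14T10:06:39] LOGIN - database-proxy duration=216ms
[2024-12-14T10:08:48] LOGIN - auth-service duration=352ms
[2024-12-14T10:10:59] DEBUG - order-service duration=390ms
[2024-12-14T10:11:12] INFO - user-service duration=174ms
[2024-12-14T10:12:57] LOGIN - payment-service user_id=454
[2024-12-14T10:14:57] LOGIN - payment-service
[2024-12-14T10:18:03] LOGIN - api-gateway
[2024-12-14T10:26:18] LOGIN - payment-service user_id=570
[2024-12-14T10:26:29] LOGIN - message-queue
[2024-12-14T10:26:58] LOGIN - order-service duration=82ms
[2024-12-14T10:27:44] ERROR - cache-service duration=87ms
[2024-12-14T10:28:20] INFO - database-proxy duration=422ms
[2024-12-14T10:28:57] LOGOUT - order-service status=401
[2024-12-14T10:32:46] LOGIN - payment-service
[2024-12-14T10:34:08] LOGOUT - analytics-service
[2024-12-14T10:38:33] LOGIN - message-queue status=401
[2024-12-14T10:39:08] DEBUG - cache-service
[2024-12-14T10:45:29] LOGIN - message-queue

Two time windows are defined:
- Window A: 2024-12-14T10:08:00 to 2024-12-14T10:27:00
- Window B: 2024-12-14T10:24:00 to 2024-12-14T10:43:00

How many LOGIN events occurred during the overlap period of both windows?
3

To find overlap events:

1. Window A: 2024-12-14T10:08:00 to 2024-12-14T10:27:00
2. Window B: 2024-12-14T10:24:00 to 2024-12-14T10:43:00
3. Overlap period: 2024-12-14T10:24:00 to 2024-12-14T10:27:00
4. Count LOGIN events in overlap: 3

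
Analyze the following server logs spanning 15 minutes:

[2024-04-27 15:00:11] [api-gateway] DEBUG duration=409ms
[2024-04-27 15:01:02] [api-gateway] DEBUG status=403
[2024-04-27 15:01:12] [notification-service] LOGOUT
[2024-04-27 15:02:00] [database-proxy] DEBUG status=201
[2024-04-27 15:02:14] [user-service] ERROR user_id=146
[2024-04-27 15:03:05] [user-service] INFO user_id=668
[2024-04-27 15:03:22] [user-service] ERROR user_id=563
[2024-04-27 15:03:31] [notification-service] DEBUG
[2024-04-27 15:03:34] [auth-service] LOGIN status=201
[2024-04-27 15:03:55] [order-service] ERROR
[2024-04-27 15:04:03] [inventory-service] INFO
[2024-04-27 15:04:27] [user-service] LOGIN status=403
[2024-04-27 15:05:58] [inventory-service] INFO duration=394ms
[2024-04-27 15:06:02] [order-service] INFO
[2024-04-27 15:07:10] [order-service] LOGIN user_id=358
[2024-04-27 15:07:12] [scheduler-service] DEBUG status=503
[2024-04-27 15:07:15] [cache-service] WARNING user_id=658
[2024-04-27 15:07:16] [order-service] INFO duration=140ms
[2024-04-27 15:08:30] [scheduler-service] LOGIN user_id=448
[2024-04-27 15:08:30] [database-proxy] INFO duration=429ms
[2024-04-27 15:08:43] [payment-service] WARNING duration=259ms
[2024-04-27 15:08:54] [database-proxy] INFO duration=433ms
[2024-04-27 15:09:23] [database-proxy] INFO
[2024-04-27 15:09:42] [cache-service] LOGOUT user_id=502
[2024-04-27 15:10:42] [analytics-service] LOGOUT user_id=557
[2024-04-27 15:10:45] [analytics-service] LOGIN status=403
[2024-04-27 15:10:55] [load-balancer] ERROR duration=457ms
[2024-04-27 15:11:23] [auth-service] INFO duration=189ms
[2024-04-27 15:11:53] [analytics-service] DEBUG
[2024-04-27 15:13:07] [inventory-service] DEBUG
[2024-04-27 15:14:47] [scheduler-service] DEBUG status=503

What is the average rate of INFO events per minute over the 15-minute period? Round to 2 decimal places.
0.6

To calculate the rate:

1. Count total INFO events: 9
2. Total time period: 15 minutes
3. Rate = 9 / 15 = 0.6 events per minute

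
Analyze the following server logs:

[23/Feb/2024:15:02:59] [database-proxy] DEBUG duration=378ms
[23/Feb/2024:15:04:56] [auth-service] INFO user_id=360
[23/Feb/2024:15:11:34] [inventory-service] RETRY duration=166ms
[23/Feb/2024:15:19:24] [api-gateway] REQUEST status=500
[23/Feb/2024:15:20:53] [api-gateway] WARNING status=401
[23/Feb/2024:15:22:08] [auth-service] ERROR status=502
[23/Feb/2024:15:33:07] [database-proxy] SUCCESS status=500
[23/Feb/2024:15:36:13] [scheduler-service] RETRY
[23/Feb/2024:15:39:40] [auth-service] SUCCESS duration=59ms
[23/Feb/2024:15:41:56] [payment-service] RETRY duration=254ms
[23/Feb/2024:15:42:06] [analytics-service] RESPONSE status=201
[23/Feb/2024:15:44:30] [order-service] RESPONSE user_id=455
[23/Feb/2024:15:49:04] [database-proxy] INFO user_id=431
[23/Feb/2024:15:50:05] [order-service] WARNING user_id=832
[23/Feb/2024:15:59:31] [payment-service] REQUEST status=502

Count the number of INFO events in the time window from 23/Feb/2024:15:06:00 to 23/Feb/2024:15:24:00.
0

To count events in the time window:

1. Window boundaries: 23/Feb/2024:15:06:00 to 23/Feb/2024:15:24:00
2. Filter for INFO events within this window
3. Count matching events: 0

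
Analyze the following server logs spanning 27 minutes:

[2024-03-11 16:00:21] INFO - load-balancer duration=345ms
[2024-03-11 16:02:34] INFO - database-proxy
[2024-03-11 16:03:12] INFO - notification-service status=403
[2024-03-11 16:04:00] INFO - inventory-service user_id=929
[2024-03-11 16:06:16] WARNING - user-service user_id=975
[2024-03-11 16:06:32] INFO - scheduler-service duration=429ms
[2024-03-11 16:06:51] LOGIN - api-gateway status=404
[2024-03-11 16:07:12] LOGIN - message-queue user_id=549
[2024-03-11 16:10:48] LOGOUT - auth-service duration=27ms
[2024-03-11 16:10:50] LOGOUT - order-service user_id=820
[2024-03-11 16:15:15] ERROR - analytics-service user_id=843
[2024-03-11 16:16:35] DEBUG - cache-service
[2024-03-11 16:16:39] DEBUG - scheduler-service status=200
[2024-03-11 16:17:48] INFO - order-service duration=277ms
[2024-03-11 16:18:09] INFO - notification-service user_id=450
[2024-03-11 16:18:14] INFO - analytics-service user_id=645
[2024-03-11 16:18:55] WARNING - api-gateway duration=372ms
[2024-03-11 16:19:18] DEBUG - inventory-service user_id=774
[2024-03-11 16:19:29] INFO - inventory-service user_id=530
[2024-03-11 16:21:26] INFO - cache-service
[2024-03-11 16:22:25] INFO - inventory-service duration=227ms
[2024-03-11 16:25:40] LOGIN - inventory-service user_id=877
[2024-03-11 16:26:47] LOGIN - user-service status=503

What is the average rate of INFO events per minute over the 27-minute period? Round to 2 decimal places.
0.41

To calculate the rate:

1. Count total INFO events: 11
2. Total time period: 27 minutes
3. Rate = 11 / 27 = 0.41 events per minute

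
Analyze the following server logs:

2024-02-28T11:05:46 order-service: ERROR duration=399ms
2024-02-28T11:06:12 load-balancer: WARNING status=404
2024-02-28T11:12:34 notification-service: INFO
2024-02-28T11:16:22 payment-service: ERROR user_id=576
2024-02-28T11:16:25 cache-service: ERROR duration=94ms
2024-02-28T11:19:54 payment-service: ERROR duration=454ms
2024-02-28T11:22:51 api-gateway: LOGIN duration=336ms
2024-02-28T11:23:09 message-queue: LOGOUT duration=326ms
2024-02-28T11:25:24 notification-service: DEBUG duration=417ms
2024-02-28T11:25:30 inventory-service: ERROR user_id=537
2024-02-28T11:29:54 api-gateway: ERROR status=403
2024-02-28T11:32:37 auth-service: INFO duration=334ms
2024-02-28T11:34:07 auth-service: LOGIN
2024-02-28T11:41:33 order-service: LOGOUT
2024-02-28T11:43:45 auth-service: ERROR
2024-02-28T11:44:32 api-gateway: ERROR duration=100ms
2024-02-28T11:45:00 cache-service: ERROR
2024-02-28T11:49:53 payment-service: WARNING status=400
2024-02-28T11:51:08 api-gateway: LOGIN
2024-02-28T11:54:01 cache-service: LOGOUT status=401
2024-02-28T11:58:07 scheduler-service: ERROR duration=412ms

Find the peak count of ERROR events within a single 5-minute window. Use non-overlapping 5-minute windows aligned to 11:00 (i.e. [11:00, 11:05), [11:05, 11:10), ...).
3

To find the burst window:

1. Divide the log period into non-overlapping 5-minute windows starting at 11:00
2. Count ERROR events in each window
3. Find the window with maximum count
4. Maximum events in a window: 3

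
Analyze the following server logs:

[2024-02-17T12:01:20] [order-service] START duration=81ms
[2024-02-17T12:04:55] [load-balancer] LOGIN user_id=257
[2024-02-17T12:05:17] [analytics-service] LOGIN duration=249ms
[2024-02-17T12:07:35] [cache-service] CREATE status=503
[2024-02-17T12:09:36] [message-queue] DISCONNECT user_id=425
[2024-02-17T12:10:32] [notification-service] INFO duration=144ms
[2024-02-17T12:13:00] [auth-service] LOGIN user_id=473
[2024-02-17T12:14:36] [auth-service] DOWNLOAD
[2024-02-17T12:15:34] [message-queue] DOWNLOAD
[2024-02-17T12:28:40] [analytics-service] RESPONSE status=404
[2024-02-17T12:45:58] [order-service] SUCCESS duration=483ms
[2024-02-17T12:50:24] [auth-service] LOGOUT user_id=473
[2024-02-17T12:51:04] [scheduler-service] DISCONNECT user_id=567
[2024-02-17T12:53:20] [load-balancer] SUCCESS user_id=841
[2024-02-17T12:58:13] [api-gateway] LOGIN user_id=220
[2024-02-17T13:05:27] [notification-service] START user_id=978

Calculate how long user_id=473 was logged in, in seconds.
2244

To calculate session duration:

1. Find LOGIN event for user_id=473: 2024-02-17T12:13:00
2. Find LOGOUT event for user_id=473: 2024-02-17T12:50:24
3. Session duration: 2024-02-17T12:50:24 - 2024-02-17T12:13:00 = 2244 seconds (37 minutes)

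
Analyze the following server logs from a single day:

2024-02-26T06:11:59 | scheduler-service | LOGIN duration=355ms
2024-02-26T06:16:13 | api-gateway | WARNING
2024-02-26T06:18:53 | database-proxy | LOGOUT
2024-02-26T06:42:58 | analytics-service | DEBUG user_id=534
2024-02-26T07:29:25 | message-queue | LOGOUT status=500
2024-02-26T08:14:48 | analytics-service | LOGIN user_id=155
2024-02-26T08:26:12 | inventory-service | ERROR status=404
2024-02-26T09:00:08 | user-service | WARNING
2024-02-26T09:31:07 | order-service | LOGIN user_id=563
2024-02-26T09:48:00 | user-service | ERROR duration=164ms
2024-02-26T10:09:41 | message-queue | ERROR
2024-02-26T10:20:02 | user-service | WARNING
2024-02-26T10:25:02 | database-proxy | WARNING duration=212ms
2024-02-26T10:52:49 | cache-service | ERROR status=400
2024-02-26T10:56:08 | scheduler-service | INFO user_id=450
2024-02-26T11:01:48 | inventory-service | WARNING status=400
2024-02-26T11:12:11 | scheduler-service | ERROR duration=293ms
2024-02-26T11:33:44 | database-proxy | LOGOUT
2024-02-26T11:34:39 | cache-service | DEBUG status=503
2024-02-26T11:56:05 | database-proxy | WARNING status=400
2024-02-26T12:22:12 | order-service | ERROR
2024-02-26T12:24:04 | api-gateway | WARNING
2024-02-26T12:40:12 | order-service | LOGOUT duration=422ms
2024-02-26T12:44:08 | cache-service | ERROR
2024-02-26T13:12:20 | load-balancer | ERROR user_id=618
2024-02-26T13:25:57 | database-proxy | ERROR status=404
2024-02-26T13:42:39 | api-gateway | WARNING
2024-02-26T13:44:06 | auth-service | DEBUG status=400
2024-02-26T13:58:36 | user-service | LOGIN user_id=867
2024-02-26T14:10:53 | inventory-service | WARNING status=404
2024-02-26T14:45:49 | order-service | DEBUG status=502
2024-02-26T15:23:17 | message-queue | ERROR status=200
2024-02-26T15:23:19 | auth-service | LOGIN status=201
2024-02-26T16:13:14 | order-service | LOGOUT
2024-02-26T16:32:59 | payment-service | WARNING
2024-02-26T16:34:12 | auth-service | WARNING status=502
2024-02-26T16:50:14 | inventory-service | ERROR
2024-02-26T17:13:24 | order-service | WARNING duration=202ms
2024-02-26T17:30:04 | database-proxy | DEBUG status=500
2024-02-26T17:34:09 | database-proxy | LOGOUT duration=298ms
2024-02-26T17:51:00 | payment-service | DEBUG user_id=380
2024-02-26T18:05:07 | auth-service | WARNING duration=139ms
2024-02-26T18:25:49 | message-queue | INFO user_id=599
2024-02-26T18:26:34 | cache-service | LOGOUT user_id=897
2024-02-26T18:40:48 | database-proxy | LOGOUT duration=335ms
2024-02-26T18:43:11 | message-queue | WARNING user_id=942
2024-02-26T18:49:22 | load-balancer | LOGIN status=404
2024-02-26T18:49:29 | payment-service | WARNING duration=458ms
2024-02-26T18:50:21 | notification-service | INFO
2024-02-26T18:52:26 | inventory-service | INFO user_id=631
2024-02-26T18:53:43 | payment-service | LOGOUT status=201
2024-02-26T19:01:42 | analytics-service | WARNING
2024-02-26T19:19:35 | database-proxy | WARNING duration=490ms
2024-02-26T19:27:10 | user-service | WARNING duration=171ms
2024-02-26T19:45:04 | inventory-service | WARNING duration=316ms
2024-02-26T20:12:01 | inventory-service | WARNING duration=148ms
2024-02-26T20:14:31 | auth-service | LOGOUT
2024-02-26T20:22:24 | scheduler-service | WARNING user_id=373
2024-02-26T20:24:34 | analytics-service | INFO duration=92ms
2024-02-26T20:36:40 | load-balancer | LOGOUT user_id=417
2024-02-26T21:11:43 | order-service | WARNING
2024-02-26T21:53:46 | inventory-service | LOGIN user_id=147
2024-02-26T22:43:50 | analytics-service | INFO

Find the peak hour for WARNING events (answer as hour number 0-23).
19

To find the peak hour:

1. Group all WARNING events by hour
2. Count events in each hour
3. Find hour with maximum count
4. Peak hour: 19 (with 4 events)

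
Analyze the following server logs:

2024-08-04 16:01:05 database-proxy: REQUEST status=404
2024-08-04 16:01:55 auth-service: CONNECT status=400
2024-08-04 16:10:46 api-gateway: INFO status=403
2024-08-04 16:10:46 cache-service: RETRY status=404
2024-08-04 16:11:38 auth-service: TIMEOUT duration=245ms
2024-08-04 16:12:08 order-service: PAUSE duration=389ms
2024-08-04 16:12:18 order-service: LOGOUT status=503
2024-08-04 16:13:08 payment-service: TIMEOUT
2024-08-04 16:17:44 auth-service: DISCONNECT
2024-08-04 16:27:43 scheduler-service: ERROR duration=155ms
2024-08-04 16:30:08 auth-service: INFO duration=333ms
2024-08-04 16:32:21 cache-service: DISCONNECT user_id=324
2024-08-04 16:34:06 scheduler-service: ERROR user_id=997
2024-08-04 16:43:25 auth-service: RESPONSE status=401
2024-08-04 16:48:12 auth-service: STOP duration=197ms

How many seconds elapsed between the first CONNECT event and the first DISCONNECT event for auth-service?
949

To find the time between events:

1. Locate the first CONNECT event for auth-service: 2024-08-04 16:01:55
2. Locate the first DISCONNECT event for auth-service: 2024-08-04 16:17:44
3. Calculate the difference: 2024-08-04 16:17:44 - 2024-08-04 16:01:55 = 949 seconds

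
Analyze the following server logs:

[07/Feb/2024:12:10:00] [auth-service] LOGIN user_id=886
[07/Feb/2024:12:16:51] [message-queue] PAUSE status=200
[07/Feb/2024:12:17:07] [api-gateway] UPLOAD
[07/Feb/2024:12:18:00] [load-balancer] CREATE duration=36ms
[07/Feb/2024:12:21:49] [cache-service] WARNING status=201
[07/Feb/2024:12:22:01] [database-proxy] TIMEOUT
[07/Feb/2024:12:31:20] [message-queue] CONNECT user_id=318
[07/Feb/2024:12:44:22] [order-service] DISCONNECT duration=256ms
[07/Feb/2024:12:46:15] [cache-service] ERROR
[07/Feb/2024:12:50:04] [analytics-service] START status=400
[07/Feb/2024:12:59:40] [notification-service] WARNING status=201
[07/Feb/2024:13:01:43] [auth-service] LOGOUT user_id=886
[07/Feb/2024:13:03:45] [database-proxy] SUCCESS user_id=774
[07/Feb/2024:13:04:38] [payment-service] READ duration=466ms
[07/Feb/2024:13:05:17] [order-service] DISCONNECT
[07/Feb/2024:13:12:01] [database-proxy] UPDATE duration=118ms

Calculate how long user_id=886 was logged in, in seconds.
3103

To calculate session duration:

1. Find LOGIN event for user_id=886: 07/Feb/2024:12:10:00
2. Find LOGOUT event for user_id=886: 07/Feb/2024:13:01:43
3. Session duration: 07/Feb/2024:13:01:43 - 07/Feb/2024:12:10:00 = 3103 seconds (51 minutes)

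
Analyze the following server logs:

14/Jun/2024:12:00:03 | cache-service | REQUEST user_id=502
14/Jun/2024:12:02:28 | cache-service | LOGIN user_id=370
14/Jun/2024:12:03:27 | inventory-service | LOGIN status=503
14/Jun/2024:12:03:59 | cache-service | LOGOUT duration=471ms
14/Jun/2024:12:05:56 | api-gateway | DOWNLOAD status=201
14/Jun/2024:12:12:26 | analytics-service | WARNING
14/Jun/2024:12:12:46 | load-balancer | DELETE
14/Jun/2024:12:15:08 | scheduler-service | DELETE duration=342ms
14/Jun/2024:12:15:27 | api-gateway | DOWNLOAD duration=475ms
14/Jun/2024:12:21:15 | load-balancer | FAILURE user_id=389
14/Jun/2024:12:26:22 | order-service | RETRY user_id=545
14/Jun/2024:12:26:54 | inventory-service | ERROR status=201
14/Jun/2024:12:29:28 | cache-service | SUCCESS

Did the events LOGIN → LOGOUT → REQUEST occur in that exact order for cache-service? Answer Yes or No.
No

To verify sequence order:

1. Find all events in sequence LOGIN → LOGOUT → REQUEST for cache-service
2. Extract their timestamps
3. Check if timestamps are in ascending order
4. Result: No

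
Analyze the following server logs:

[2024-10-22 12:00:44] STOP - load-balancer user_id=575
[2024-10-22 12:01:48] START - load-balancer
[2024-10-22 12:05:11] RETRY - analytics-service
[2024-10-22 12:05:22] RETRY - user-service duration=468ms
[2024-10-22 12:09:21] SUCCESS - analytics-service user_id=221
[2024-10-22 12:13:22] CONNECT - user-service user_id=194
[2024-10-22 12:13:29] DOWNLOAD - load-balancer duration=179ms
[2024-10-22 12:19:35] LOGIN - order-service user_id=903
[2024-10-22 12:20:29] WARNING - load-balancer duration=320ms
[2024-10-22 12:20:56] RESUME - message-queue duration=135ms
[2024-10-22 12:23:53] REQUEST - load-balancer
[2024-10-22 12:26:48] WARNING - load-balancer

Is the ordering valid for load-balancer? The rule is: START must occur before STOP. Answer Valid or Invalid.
Invalid

To validate ordering:

1. Required order: START → STOP
2. Rule: START must occur before STOP
3. Check actual order of events for load-balancer
4. Result: Invalid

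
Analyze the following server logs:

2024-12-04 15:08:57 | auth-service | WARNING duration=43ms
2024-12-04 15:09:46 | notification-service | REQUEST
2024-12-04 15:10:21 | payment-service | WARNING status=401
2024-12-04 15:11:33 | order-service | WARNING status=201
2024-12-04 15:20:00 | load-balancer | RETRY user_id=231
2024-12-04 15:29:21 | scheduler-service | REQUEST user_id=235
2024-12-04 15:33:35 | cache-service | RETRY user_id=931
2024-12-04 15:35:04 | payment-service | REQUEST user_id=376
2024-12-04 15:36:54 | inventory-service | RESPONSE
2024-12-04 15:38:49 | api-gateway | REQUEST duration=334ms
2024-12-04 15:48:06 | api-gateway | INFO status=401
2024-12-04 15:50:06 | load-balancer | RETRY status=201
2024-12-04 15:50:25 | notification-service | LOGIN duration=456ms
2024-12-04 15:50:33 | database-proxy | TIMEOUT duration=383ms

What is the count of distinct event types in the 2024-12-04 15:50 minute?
3

To count unique event types:

1. Filter events in the minute starting at 2024-12-04 15:50
2. Extract event types from matching entries
3. Count unique types: 3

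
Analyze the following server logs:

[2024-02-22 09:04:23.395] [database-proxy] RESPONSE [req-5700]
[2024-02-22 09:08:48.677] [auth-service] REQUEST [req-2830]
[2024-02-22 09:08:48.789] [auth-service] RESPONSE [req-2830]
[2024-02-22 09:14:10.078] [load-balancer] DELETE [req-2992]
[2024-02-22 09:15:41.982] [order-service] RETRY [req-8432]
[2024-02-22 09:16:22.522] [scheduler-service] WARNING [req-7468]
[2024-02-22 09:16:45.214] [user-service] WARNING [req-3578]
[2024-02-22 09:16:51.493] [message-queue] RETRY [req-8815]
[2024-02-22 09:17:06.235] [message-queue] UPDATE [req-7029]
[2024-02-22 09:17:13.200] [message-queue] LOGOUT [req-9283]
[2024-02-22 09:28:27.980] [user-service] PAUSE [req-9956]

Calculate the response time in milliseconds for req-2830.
112

To calculate latency:

1. Find REQUEST with id req-2830: 2024-02-22 09:08:48.677
2. Find RESPONSE with id req-2830: 2024-02-22 09:08:48.789
3. Latency: 2024-02-22 09:08:48.789 - 2024-02-22 09:08:48.677 = 112ms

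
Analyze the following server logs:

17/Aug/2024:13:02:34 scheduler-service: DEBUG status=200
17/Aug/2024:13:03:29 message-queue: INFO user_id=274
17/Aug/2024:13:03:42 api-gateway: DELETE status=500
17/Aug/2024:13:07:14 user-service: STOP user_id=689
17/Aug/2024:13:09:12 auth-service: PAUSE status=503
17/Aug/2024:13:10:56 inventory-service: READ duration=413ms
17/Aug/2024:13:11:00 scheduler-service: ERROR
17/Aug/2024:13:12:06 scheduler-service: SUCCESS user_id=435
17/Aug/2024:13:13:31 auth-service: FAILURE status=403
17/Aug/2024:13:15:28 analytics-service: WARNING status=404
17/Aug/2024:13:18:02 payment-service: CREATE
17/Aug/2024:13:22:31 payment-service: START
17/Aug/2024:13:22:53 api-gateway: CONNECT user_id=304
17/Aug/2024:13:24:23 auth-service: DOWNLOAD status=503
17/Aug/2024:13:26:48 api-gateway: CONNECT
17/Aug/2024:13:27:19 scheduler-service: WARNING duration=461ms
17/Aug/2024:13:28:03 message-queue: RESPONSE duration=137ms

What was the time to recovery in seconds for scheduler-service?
66

To calculate recovery time:

1. Find ERROR event for scheduler-service: 17/Aug/2024:13:11:00
2. Find next SUCCESS event for scheduler-service: 17/Aug/2024:13:12:06
3. Recovery time: 17/Aug/2024:13:12:06 - 17/Aug/2024:13:11:00 = 66 seconds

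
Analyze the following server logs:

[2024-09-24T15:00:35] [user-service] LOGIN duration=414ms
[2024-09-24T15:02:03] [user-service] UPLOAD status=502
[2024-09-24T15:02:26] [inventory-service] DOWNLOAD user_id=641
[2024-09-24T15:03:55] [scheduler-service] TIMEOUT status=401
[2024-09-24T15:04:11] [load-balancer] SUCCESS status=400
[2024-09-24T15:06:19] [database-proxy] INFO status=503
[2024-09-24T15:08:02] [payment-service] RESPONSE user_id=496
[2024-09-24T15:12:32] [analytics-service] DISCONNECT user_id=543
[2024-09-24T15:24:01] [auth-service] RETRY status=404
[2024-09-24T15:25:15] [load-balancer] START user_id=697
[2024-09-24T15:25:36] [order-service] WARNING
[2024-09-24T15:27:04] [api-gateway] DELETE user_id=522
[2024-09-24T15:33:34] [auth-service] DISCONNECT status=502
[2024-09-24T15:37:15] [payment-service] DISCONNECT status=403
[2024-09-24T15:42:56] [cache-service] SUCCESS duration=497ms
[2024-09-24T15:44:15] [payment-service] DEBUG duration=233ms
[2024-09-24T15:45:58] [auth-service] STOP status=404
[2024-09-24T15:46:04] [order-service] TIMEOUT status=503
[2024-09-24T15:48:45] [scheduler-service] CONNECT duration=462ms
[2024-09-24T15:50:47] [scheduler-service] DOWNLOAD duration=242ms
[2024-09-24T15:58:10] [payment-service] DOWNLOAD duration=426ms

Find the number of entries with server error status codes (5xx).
4

To find matching entries:

1. Pattern to match: server error status codes (5xx)
2. Scan each log entry for the pattern
3. Count matches: 4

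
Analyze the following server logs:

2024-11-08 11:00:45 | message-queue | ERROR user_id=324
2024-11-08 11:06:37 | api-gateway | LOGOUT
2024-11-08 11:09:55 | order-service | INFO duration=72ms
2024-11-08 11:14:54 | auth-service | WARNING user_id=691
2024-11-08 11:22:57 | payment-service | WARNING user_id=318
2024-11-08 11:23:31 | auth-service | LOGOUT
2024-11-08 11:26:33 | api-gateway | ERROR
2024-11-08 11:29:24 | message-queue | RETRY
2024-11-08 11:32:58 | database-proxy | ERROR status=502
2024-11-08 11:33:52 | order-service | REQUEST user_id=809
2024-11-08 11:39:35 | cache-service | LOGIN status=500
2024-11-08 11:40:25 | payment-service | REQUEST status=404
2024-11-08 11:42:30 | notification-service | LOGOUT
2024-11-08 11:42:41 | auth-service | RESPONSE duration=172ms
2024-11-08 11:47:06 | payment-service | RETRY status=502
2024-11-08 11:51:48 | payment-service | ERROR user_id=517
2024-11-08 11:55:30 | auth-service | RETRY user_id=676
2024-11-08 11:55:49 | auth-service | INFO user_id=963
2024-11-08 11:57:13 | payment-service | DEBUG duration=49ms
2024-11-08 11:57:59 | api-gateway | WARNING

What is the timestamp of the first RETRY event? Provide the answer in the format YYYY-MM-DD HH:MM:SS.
2024-11-08 11:29:24

To find the first event:

1. Filter for all RETRY events
2. Sort by timestamp
3. Select the first one
4. Timestamp: 2024-11-08 11:29:24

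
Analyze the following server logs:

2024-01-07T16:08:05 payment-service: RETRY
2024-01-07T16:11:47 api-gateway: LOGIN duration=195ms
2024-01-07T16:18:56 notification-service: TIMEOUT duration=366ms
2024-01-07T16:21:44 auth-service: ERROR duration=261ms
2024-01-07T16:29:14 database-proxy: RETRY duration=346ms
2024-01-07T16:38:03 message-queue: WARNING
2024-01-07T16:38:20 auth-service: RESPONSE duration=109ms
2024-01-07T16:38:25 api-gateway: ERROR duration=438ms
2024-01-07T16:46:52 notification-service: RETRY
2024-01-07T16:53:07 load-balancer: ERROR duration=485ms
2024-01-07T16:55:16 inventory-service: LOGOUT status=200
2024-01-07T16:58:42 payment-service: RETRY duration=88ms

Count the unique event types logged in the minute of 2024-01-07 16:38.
3

To count unique event types:

1. Filter events in the minute starting at 2024-01-07 16:38
2. Extract event types from matching entries
3. Count unique types: 3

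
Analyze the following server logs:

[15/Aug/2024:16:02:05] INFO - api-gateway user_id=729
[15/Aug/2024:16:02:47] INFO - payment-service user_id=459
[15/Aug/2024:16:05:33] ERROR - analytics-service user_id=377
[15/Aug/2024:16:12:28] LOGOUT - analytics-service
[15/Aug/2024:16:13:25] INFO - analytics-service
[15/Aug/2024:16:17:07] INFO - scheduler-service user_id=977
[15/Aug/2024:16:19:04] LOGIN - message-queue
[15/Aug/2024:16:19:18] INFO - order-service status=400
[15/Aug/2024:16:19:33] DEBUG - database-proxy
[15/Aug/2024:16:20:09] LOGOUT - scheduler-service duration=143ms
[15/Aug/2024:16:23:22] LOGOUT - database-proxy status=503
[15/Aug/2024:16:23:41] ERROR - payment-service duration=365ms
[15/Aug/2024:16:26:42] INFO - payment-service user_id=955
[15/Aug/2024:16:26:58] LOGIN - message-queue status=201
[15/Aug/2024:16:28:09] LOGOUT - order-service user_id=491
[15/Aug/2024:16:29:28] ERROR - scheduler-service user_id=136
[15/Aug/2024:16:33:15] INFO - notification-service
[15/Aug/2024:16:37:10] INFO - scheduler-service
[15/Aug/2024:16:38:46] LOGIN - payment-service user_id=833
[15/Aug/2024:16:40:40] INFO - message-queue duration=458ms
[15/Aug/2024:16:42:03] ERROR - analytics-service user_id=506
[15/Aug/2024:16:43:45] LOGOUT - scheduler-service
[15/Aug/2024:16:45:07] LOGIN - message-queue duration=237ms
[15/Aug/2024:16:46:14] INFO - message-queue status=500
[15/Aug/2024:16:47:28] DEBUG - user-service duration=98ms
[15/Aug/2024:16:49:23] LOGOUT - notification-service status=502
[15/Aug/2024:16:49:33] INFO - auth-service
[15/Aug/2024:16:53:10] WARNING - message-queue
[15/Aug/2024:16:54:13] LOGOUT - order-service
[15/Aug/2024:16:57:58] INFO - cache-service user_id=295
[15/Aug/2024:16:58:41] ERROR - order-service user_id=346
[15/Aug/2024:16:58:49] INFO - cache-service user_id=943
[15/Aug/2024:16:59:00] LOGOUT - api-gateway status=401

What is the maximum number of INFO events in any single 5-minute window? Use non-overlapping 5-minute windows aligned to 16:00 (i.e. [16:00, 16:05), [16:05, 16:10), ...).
2

To find the burst window:

1. Divide the log period into non-overlapping 5-minute windows starting at 16:00
2. Count INFO events in each window
3. Find the window with maximum count
4. Maximum events in a window: 2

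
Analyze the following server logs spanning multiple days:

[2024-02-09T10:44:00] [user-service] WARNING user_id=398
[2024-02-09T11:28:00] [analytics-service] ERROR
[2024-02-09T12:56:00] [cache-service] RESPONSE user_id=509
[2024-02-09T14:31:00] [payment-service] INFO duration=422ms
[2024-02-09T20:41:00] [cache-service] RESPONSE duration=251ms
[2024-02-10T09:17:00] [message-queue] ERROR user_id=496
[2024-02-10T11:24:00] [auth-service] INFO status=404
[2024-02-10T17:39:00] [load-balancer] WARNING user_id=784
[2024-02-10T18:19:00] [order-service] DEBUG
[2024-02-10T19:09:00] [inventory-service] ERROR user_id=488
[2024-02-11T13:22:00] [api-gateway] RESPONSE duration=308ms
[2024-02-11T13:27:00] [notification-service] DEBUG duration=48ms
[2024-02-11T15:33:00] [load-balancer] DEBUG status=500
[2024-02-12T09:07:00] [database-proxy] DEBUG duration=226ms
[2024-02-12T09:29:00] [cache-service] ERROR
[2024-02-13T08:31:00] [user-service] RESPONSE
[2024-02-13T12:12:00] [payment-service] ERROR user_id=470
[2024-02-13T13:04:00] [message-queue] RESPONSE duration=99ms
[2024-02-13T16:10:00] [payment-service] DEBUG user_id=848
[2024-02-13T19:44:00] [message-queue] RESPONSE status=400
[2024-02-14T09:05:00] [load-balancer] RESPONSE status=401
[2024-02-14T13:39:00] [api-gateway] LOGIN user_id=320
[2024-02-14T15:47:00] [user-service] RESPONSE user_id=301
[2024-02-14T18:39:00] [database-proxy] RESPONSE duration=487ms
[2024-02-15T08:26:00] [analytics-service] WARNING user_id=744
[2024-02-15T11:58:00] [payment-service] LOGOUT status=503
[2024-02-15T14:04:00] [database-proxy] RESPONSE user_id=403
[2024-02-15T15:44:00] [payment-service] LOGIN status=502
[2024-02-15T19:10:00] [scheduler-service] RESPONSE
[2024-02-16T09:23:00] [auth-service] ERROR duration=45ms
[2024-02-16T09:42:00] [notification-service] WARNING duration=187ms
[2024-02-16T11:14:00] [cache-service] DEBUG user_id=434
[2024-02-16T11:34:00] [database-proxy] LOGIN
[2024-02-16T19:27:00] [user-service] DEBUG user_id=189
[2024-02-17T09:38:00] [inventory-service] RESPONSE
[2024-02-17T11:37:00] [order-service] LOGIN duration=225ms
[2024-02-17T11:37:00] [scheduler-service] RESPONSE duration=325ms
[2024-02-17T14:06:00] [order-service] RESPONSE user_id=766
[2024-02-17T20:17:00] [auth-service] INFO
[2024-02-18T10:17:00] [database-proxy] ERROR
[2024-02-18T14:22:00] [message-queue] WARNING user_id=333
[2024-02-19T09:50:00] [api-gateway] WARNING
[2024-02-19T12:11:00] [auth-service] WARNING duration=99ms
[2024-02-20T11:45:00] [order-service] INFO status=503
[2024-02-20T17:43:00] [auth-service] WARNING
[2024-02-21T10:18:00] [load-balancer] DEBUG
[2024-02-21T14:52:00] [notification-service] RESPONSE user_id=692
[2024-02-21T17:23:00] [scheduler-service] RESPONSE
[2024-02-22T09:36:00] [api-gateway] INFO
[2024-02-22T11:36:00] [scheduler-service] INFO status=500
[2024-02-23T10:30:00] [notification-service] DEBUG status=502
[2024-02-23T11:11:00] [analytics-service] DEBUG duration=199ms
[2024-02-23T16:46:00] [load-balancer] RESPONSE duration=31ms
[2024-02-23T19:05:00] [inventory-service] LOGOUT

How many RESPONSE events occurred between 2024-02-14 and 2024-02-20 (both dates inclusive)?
8

To filter by date range:

1. Date range: 2024-02-14 through 2024-02-20, both dates inclusive
2. Filter for RESPONSE events whose date falls in this range
3. Count matching events: 8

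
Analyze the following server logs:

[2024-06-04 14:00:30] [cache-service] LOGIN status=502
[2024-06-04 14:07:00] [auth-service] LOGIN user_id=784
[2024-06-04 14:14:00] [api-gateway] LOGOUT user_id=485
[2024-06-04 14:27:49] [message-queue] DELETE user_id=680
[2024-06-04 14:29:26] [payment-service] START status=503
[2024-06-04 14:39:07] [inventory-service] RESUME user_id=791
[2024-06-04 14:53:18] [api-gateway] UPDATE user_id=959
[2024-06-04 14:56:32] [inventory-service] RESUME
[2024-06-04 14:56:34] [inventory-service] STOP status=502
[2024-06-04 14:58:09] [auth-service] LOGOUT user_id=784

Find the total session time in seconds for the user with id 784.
3069

To calculate session duration:

1. Find LOGIN event for user_id=784: 2024-06-04 14:07:00
2. Find LOGOUT event for user_id=784: 2024-06-04 14:58:09
3. Session duration: 2024-06-04 14:58:09 - 2024-06-04 14:07:00 = 3069 seconds (51 minutes)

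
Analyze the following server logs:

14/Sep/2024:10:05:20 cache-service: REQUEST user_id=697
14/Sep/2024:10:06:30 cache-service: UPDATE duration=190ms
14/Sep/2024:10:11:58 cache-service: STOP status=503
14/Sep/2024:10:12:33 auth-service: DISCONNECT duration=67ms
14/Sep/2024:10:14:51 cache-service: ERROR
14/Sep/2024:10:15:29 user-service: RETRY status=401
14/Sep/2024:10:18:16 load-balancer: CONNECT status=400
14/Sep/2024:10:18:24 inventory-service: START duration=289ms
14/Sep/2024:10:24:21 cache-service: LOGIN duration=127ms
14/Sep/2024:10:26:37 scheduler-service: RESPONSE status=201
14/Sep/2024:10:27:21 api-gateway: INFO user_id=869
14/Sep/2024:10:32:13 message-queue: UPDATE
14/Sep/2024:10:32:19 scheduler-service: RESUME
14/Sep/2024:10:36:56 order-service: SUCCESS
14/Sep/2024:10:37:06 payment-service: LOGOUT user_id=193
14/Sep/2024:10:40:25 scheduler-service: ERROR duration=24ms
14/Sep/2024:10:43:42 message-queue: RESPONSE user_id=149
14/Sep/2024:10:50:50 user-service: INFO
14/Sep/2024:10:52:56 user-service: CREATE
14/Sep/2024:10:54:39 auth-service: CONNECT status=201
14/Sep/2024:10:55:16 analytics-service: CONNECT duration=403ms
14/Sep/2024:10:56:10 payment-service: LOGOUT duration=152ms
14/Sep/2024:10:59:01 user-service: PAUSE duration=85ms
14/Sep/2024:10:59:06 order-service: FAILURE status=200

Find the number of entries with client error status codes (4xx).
2

To find matching entries:

1. Pattern to match: client error status codes (4xx)
2. Scan each log entry for the pattern
3. Count matches: 2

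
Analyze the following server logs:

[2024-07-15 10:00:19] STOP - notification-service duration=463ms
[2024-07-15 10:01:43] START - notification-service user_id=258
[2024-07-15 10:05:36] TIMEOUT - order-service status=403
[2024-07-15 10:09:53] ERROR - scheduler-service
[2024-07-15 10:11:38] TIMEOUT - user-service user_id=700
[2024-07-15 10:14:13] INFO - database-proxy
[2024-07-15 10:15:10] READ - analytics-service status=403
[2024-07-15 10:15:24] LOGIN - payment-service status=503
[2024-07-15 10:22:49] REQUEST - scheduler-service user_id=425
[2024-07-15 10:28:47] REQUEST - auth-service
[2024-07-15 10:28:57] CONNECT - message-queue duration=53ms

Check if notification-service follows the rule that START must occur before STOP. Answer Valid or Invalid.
Invalid

To validate ordering:

1. Required order: START → STOP
2. Rule: START must occur before STOP
3. Check actual order of events for notification-service
4. Result: Invalid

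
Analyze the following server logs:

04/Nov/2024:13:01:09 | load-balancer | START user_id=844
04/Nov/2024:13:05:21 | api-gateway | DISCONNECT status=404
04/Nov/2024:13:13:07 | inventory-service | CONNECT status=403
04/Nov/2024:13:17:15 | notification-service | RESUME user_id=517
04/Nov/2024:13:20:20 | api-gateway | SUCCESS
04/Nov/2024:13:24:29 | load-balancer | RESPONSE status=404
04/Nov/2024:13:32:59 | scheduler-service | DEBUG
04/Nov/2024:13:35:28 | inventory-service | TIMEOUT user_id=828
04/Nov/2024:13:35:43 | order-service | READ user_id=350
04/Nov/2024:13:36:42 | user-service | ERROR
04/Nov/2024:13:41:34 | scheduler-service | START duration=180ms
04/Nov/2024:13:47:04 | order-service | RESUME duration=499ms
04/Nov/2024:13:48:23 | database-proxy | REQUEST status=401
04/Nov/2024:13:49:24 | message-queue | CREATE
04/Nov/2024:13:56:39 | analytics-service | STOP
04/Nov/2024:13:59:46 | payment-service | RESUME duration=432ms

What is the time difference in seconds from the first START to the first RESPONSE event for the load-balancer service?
1400

To find the time between events:

1. Locate the first START event for load-balancer: 04/Nov/2024:13:01:09
2. Locate the first RESPONSE event for load-balancer: 04/Nov/2024:13:24:29
3. Calculate the difference: 04/Nov/2024:13:24:29 - 04/Nov/2024:13:01:09 = 1400 seconds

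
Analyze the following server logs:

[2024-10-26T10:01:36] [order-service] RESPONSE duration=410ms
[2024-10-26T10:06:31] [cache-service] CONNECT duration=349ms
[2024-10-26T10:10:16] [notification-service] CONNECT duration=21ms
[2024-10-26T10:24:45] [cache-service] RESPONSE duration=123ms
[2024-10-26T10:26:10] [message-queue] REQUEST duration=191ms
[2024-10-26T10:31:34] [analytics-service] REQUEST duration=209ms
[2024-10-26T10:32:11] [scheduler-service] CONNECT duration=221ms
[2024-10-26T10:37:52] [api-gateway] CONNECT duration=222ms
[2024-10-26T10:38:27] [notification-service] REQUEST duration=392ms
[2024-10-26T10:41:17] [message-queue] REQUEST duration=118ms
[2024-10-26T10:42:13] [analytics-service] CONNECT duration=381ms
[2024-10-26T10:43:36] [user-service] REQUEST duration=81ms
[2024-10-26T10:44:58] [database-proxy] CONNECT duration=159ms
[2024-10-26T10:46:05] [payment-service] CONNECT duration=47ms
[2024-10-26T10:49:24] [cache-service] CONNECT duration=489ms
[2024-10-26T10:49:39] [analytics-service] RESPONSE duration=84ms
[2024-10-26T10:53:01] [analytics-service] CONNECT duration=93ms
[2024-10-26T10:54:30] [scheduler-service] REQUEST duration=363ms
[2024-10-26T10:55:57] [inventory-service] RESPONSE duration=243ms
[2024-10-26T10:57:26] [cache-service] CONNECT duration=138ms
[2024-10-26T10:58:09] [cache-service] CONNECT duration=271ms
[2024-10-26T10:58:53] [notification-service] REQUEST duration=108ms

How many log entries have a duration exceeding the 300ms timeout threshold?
6

To count timeouts:

1. Threshold: 300ms
2. Extract duration from each log entry
3. Count entries where duration > 300
4. Timeout count: 6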